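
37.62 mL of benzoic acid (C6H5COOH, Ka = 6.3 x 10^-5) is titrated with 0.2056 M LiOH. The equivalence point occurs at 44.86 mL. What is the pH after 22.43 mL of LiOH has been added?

4.20

22.43 mL is exactly half the equivalence volume (44.86/2), i.e. the half-equivalence point.
There, n(HA) = n(A^-), so pH = pKa = -log(6.3 x 10^-5) = 4.20.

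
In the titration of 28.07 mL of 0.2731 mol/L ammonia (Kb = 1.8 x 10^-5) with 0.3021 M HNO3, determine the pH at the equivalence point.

5.05

n(NH3) = 0.2731 x 0.02807 = 0.007666 mol; V(HNO3) at equivalence = 0.007666/0.3021 = 0.02538 L.
At equivalence the base is fully converted to NH4+; total volume = 0.05345 L, so [NH4+] = 0.007666/0.05345 = 0.1434 M.
Ka(NH4+) = Kw/Kb = 1.0e-14 / 1.8 x 10^-5 = 5.56e-10.
[H^+] = sqrt(Ka x [NH4+]) = sqrt(5.56e-10 x 0.1434) = 8.93e-6 M.
pH = -log(8.93e-6) = 5.05.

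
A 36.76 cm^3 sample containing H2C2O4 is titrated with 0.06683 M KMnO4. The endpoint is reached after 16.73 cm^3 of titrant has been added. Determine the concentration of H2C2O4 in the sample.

0.0760 M

n(KMnO4) = 0.06683 x 0.01673 = 0.001118 mol.
From the balanced equation, 2 mol KMnO4 reacts with 5 mol H2C2O4, so n(H2C2O4) = 0.001118 x 5/2 = 0.002795 mol.
[H2C2O4] = 0.002795 / 0.03676 L = 0.0760 M.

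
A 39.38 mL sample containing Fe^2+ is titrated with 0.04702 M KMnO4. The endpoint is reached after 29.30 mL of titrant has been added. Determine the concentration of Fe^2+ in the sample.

n(KMnO4) = 0.04702 x 0.02930 = 0.001378 mol.
From the balanced equation, 1 mol KMnO4 reacts with 5 mol Fe^2+, so n(Fe^2+) = 0.001378 x 5/1 = 0.006888 mol.
[Fe^2+] = 0.006888 / 0.03938 L = 0.175 M.

0.175 M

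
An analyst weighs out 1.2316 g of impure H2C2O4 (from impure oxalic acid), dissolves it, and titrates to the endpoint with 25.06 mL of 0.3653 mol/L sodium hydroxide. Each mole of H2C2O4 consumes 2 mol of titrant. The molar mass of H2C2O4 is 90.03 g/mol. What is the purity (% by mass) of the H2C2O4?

n(NaOH) = 0.3653 x 0.02506 = 0.009154 mol.
n(H2C2O4) = 0.009154 / 2 = 0.004577 mol.
mass of H2C2O4 = 0.004577 x 90.03 = 0.4121 g.
% purity = 0.4121 / 1.2316 x 100 = 33.5%.

33.5%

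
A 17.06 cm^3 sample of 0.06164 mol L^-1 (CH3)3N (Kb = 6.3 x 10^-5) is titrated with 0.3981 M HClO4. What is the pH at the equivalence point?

5.54

n((CH3)3N) = 0.06164 x 0.01706 = 0.001052 mol; V(HClO4) at equivalence = 0.001052/0.3981 = 0.002641 L.
At equivalence the base is fully converted to (CH3)3NH+; total volume = 0.01970 L, so [(CH3)3NH+] = 0.001052/0.01970 = 0.05338 M.
Ka((CH3)3NH+) = Kw/Kb = 1.0e-14 / 6.3 x 10^-5 = 1.59e-10.
[H^+] = sqrt(Ka x [(CH3)3NH+]) = sqrt(1.59e-10 x 0.05338) = 2.91e-6 M.
pH = -log(2.91e-6) = 5.54.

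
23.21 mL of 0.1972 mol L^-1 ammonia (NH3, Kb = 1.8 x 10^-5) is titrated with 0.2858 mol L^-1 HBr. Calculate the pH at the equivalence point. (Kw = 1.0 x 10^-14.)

n(NH3) = 0.1972 x 0.02321 = 0.004577 mol; V(HBr) at equivalence = 0.004577/0.2858 = 0.01601 L.
At equivalence the base is fully converted to NH4+; total volume = 0.03922 L, so [NH4+] = 0.004577/0.03922 = 0.1167 M.
Ka(NH4+) = Kw/Kb = 1.0e-14 / 1.8 x 10^-5 = 5.56e-10.
[H^+] = sqrt(Ka x [NH4+]) = sqrt(5.56e-10 x 0.1167) = 8.05e-6 M.
pH = -log(8.05e-6) = 5.09.

5.09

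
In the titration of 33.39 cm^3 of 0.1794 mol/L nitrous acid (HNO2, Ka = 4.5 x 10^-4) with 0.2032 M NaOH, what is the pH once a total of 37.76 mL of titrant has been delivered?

n(acid) = 0.1794 x 0.03339 = 0.005990 mol; n(NaOH) added = 0.2032 x 0.03776 = 0.007673 mol.
Base is in excess by 0.007673 - 0.005990 = 0.001683 mol in a total volume of 0.07115 L.
[OH^-] = 0.001683/0.07115 = 0.02365 M, so pOH = 1.63 and pH = 14.00 - 1.63 = 12.37.

12.37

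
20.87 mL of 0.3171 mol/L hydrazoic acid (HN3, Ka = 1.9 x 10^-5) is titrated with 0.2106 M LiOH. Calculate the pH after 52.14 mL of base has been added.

12.78

n(acid) = 0.3171 x 0.02087 = 0.006618 mol; n(LiOH) added = 0.2106 x 0.05214 = 0.01098 mol.
Base is in excess by 0.01098 - 0.006618 = 0.004363 mol in a total volume of 0.07301 L.
[OH^-] = 0.004363/0.07301 = 0.05976 M, so pOH = 1.22 and pH = 14.00 - 1.22 = 12.78.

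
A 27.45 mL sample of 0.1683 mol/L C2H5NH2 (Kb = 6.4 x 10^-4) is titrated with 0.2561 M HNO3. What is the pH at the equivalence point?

5.90

n(C2H5NH2) = 0.1683 x 0.02745 = 0.004620 mol; V(HNO3) at equivalence = 0.004620/0.2561 = 0.01804 L.
At equivalence the base is fully converted to C2H5NH3+; total volume = 0.04549 L, so [C2H5NH3+] = 0.004620/0.04549 = 0.1016 M.
Ka(C2H5NH3+) = Kw/Kb = 1.0e-14 / 6.4 x 10^-4 = 1.56e-11.
[H^+] = sqrt(Ka x [C2H5NH3+]) = sqrt(1.56e-11 x 0.1016) = 1.26e-6 M.
pH = -log(1.26e-6) = 5.90.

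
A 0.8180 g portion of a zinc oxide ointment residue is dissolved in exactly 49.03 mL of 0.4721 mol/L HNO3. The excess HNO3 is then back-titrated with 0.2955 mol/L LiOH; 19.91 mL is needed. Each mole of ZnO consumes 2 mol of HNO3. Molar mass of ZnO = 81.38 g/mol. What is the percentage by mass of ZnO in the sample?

85.9%

Total n(HNO3) added = 0.4721 x 0.04903 = 0.02315 mol.
n(LiOH) used = 0.2955 x 0.01991 = 0.005883 mol, which equals the excess n(HNO3).
So n(HNO3) consumed by the sample = 0.02315 - 0.005883 = 0.01726 mol.
n(ZnO) = 0.01726 / 2 = 0.008632 mol.
mass ZnO = 0.008632 x 81.38 = 0.7025 g, so %ZnO = 0.7025/0.8180 x 100 = 85.9%.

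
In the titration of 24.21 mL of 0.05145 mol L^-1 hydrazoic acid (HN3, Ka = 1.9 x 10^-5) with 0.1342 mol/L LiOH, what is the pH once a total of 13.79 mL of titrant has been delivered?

12.20

n(acid) = 0.05145 x 0.02421 = 0.001246 mol; n(LiOH) added = 0.1342 x 0.01379 = 0.001851 mol.
Base is in excess by 0.001851 - 0.001246 = 0.0006050 mol in a total volume of 0.03800 L.
[OH^-] = 0.0006050/0.03800 = 0.01592 M, so pOH = 1.80 and pH = 14.00 - 1.80 = 12.20.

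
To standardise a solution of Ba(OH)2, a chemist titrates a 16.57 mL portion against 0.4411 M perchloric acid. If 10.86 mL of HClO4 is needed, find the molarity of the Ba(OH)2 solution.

0.145 M

n(HClO4) delivered = 0.4411 x 0.01086 = 0.004790 mol.
The reaction is 1 Ba(OH)2 + 2 HClO4, so n(Ba(OH)2) = 0.004790 x 1/2 = 0.002395 mol.
[Ba(OH)2] = 0.002395 mol / 0.01657 L = 0.145 M.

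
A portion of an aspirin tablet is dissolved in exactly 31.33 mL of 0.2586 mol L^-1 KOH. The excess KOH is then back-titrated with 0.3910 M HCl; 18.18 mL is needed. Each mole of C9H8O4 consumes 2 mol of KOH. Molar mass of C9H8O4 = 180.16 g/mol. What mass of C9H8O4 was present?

Total n(KOH) added = 0.2586 x 0.03133 = 0.008102 mol.
n(HCl) used = 0.3910 x 0.01818 = 0.007108 mol, which equals the excess n(KOH).
So n(KOH) consumed by the sample = 0.008102 - 0.007108 = 0.0009936 mol.
n(C9H8O4) = 0.0009936 / 2 = 0.0004968 mol.
mass = 0.0004968 mol x 180.16 g/mol = 0.0895 g.

0.0895 g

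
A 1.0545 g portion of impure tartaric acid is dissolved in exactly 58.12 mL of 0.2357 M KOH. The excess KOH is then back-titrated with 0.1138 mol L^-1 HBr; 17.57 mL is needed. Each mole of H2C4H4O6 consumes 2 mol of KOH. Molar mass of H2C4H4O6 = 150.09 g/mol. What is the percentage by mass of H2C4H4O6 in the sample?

83.3%

Total n(KOH) added = 0.2357 x 0.05812 = 0.01370 mol.
n(HBr) used = 0.1138 x 0.01757 = 0.001999 mol, which equals the excess n(KOH).
So n(KOH) consumed by the sample = 0.01370 - 0.001999 = 0.01170 mol.
n(H2C4H4O6) = 0.01170 / 2 = 0.005850 mol.
mass H2C4H4O6 = 0.005850 x 150.09 = 0.8780 g, so %H2C4H4O6 = 0.8780/1.0545 x 100 = 83.3%.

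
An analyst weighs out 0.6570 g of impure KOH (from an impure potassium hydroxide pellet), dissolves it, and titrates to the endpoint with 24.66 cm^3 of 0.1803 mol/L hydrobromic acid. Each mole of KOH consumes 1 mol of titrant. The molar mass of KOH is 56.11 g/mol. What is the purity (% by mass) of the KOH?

n(HBr) = 0.1803 x 0.02466 = 0.004446 mol.
n(KOH) = 0.004446 / 1 = 0.004446 mol.
mass of KOH = 0.004446 x 56.11 = 0.2495 g.
% purity = 0.2495 / 0.6570 x 100 = 38.0%.

38.0%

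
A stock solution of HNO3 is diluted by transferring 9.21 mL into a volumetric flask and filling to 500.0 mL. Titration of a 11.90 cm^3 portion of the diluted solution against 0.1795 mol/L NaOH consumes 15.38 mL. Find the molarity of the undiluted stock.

n(NaOH) = 0.1795 x 0.01538 = 0.002761 mol.
n(HNO3) in the aliquot = 0.002761 mol.
[diluted HNO3] = 0.002761 / 0.01190 = 0.2320 M.
Dilution factor = 500.0/9.210 = 54.29, so [stock] = 0.2320 x 54.29 = 12.6 M.

12.6 M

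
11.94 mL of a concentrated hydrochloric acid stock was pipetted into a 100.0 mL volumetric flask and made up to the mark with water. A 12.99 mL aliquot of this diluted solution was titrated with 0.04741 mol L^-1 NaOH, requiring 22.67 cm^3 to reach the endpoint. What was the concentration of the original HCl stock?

n(NaOH) = 0.04741 x 0.02267 = 0.001075 mol.
n(HCl) in the aliquot = 0.001075 mol.
[diluted HCl] = 0.001075 / 0.01299 = 0.08274 M.
Dilution factor = 100.0/11.94 = 8.375, so [stock] = 0.08274 x 8.375 = 0.693 M.

0.693 M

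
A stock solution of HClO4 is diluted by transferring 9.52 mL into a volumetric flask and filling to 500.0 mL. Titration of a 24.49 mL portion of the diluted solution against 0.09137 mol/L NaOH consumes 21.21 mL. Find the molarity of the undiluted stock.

4.16 M

n(NaOH) = 0.09137 x 0.02121 = 0.001938 mol.
n(HClO4) in the aliquot = 0.001938 mol.
[diluted HClO4] = 0.001938 / 0.02449 = 0.07913 M.
Dilution factor = 500.0/9.520 = 52.52, so [stock] = 0.07913 x 52.52 = 4.16 M.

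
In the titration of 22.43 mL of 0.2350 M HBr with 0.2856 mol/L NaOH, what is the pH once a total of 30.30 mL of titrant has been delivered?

n(acid) = 0.2350 x 0.02243 = 0.005271 mol; n(NaOH) added = 0.2856 x 0.03030 = 0.008654 mol.
Base is in excess by 0.008654 - 0.005271 = 0.003383 mol in a total volume of 0.05273 L.
[OH^-] = 0.003383/0.05273 = 0.06415 M, so pOH = 1.19 and pH = 14.00 - 1.19 = 12.81.

12.81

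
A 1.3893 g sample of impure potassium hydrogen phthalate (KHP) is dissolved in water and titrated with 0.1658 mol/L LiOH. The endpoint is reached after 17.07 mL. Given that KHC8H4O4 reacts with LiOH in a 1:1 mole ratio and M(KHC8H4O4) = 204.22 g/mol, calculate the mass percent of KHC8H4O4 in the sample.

41.6%

n(LiOH) = 0.1658 x 0.01707 = 0.002830 mol.
n(KHC8H4O4) = 0.002830 / 1 = 0.002830 mol.
mass of KHC8H4O4 = 0.002830 x 204.22 = 0.5780 g.
% purity = 0.5780 / 1.3893 x 100 = 41.6%.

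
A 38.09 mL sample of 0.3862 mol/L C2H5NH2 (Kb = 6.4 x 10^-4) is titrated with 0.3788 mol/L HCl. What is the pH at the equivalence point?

5.76

n(C2H5NH2) = 0.3862 x 0.03809 = 0.01471 mol; V(HCl) at equivalence = 0.01471/0.3788 = 0.03883 L.
At equivalence the base is fully converted to C2H5NH3+; total volume = 0.07692 L, so [C2H5NH3+] = 0.01471/0.07692 = 0.1912 M.
Ka(C2H5NH3+) = Kw/Kb = 1.0e-14 / 6.4 x 10^-4 = 1.56e-11.
[H^+] = sqrt(Ka x [C2H5NH3+]) = sqrt(1.56e-11 x 0.1912) = 1.73e-6 M.
pH = -log(1.73e-6) = 5.76.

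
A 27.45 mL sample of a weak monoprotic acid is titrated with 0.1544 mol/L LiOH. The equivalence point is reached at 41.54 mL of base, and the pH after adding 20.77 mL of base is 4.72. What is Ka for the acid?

1.9 x 10^-5

20.77 mL is half of the equivalence volume, so this is the half-equivalence point where [HA] = [A^-].
At half-equivalence pH = pKa, so pKa = 4.72.
Ka = 10^(-4.72) = 1.9 x 10^-5.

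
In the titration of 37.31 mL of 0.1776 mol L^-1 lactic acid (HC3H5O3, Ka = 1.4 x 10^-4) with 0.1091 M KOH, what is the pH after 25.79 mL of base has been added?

3.72

Initial n(HC3H5O3) = 0.1776 x 0.03731 = 0.006626 mol.
n(KOH) added = 0.1091 x 0.02579 = 0.002814 mol, converting that many moles of HC3H5O3 to C3H5O3-.
Remaining n(HC3H5O3) = 0.003813 mol; n(C3H5O3-) = 0.002814 mol.
By Henderson-Hasselbalch, pH = pKa + log([A^-]/[HA]) = 3.85 + log(0.002814/0.003813) = 3.85 + (-0.13) = 3.72.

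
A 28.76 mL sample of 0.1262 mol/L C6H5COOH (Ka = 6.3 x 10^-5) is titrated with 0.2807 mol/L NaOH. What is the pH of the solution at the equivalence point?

8.57

n(C6H5COOH) = 0.1262 x 0.02876 = 0.003630 mol; V(NaOH) at equivalence = 0.003630/0.2807 = 0.01293 L.
At equivalence all the acid is converted to C6H5COO-; total volume = 0.02876 + 0.01293 = 0.04169 L, so [C6H5COO-] = 0.003630/0.04169 = 0.08706 M.
Kb = Kw/Ka = 1.0e-14 / 6.3 x 10^-5 = 1.59e-10.
[OH^-] = sqrt(Kb x [C6H5COO-]) = sqrt(1.59e-10 x 0.08706) = 3.72e-6 M.
pOH = 5.43, so pH = 14.00 - 5.43 = 8.57.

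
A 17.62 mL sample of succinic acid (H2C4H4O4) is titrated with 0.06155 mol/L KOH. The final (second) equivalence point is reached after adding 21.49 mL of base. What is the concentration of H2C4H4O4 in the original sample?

n(KOH) = 0.06155 x 0.02149 = 0.001323 mol.
At the final (second) equivalence point, 2 mol OH^- react per mol H2C4H4O4, so n(H2C4H4O4) = 0.001323 / 2 = 0.0006614 mol.
[H2C4H4O4] = 0.0006614 / 0.01762 L = 0.0375 M.

0.0375 M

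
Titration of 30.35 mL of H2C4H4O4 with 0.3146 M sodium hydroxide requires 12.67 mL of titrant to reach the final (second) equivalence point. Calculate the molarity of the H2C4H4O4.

0.0657 M

n(NaOH) = 0.3146 x 0.01267 = 0.003986 mol.
At the final (second) equivalence point, 2 mol OH^- react per mol H2C4H4O4, so n(H2C4H4O4) = 0.003986 / 2 = 0.001993 mol.
[H2C4H4O4] = 0.001993 / 0.03035 L = 0.0657 M.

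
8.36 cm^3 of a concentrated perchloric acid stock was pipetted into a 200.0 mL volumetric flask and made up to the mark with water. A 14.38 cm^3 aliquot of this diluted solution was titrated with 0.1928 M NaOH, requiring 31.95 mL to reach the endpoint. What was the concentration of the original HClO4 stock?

n(NaOH) = 0.1928 x 0.03195 = 0.006160 mol.
n(HClO4) in the aliquot = 0.006160 mol.
[diluted HClO4] = 0.006160 / 0.01438 = 0.4284 M.
Dilution factor = 200.0/8.360 = 23.92, so [stock] = 0.4284 x 23.92 = 10.2 M.

10.2 M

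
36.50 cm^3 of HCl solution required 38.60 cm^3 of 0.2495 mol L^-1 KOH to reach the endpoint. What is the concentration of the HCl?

0.264 M

n(KOH) delivered = 0.2495 x 0.03860 = 0.009631 mol.
For a 1:1 reaction, n(HCl) = 0.009631 mol.
[HCl] = 0.009631 mol / 0.03650 L = 0.264 M.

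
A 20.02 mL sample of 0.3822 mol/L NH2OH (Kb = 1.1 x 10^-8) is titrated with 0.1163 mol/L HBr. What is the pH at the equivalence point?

n(NH2OH) = 0.3822 x 0.02002 = 0.007652 mol; V(HBr) at equivalence = 0.007652/0.1163 = 0.06579 L.
At equivalence the base is fully converted to NH3OH+; total volume = 0.08581 L, so [NH3OH+] = 0.007652/0.08581 = 0.08917 M.
Ka(NH3OH+) = Kw/Kb = 1.0e-14 / 1.1 x 10^-8 = 9.09e-7.
[H^+] = sqrt(Ka x [NH3OH+]) = sqrt(9.09e-7 x 0.08917) = 0.000285 M.
pH = -log(0.000285) = 3.55.

3.55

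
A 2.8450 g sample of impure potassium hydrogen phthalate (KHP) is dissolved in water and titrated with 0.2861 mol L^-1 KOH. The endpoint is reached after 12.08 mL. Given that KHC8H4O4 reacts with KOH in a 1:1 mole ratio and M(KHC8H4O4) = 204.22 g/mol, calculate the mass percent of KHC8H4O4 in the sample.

n(KOH) = 0.2861 x 0.01208 = 0.003456 mol.
n(KHC8H4O4) = 0.003456 / 1 = 0.003456 mol.
mass of KHC8H4O4 = 0.003456 x 204.22 = 0.7058 g.
% purity = 0.7058 / 2.8450 x 100 = 24.8%.

24.8%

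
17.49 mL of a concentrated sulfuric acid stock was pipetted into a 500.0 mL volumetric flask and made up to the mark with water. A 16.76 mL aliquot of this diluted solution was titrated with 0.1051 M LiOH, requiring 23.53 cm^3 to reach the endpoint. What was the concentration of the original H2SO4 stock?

n(LiOH) = 0.1051 x 0.02353 = 0.002473 mol.
n(H2SO4) in the aliquot = 0.002473 x 1/2 = 0.001237 mol.
[diluted H2SO4] = 0.001237 / 0.01676 = 0.07378 M.
Dilution factor = 500.0/17.49 = 28.59, so [stock] = 0.07378 x 28.59 = 2.11 M.

2.11 M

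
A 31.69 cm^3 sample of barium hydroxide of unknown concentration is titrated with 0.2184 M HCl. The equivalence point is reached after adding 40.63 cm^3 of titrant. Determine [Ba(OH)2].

n(HCl) delivered = 0.2184 x 0.04063 = 0.008874 mol.
The reaction is 1 Ba(OH)2 + 2 HCl, so n(Ba(OH)2) = 0.008874 x 1/2 = 0.004437 mol.
[Ba(OH)2] = 0.004437 mol / 0.03169 L = 0.140 M.

0.140 M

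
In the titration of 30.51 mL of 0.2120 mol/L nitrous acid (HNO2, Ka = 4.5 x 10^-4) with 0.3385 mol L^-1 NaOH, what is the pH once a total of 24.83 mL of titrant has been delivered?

12.54

n(acid) = 0.2120 x 0.03051 = 0.006468 mol; n(NaOH) added = 0.3385 x 0.02483 = 0.008405 mol.
Base is in excess by 0.008405 - 0.006468 = 0.001937 mol in a total volume of 0.05534 L.
[OH^-] = 0.001937/0.05534 = 0.03500 M, so pOH = 1.46 and pH = 14.00 - 1.46 = 12.54.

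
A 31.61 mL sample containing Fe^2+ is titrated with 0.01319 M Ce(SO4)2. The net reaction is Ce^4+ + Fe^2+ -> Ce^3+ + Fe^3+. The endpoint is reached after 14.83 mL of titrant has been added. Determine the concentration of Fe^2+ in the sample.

n(Ce(SO4)2) = 0.01319 x 0.01483 = 0.0001956 mol.
From the balanced equation, 1 mol Ce(SO4)2 reacts with 1 mol Fe^2+, so n(Fe^2+) = 0.0001956 x 1/1 = 0.0001956 mol.
[Fe^2+] = 0.0001956 / 0.03161 L = 0.00619 M.

0.00619 M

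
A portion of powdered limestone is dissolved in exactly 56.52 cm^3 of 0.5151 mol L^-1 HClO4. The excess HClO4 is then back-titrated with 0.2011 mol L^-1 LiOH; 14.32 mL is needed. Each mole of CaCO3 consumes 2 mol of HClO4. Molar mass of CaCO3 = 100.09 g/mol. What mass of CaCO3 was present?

Total n(HClO4) added = 0.5151 x 0.05652 = 0.02911 mol.
n(LiOH) used = 0.2011 x 0.01432 = 0.002880 mol, which equals the excess n(HClO4).
So n(HClO4) consumed by the sample = 0.02911 - 0.002880 = 0.02623 mol.
n(CaCO3) = 0.02623 / 2 = 0.01312 mol.
mass = 0.01312 mol x 100.09 g/mol = 1.31 g.

1.31 g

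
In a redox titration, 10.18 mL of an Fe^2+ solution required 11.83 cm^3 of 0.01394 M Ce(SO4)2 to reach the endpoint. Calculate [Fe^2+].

0.0162 M

n(Ce(SO4)2) = 0.01394 x 0.01183 = 0.0001649 mol.
From the balanced equation, 1 mol Ce(SO4)2 reacts with 1 mol Fe^2+, so n(Fe^2+) = 0.0001649 x 1/1 = 0.0001649 mol.
[Fe^2+] = 0.0001649 / 0.01018 L = 0.0162 M.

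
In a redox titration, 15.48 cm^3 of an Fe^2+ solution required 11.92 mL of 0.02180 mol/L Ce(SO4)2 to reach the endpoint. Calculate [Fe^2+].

n(Ce(SO4)2) = 0.02180 x 0.01192 = 0.0002599 mol.
From the balanced equation, 1 mol Ce(SO4)2 reacts with 1 mol Fe^2+, so n(Fe^2+) = 0.0002599 x 1/1 = 0.0002599 mol.
[Fe^2+] = 0.0002599 / 0.01548 L = 0.0168 M.

0.0168 M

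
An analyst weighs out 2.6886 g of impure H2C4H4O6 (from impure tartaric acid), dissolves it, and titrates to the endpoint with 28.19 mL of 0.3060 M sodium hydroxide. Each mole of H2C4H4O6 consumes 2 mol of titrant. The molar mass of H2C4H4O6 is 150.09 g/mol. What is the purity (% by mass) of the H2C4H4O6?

n(NaOH) = 0.3060 x 0.02819 = 0.008626 mol.
n(H2C4H4O6) = 0.008626 / 2 = 0.004313 mol.
mass of H2C4H4O6 = 0.004313 x 150.09 = 0.6473 g.
% purity = 0.6473 / 2.6886 x 100 = 24.1%.

24.1%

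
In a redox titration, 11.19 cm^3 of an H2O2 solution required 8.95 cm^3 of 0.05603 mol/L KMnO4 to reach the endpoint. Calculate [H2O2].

0.112 M

n(KMnO4) = 0.05603 x 0.008950 = 0.0005015 mol.
From the balanced equation, 2 mol KMnO4 reacts with 5 mol H2O2, so n(H2O2) = 0.0005015 x 5/2 = 0.001254 mol.
[H2O2] = 0.001254 / 0.01119 L = 0.112 M.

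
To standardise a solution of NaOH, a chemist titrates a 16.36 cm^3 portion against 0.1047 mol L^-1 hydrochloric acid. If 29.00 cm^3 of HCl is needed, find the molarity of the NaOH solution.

n(HCl) delivered = 0.1047 x 0.02900 = 0.003036 mol.
For a 1:1 reaction, n(NaOH) = 0.003036 mol.
[NaOH] = 0.003036 mol / 0.01636 L = 0.186 M.

0.186 M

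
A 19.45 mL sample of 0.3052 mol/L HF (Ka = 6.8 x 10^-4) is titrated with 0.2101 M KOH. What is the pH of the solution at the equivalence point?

n(HF) = 0.3052 x 0.01945 = 0.005936 mol; V(KOH) at equivalence = 0.005936/0.2101 = 0.02825 L.
At equivalence all the acid is converted to F-; total volume = 0.01945 + 0.02825 = 0.04770 L, so [F-] = 0.005936/0.04770 = 0.1244 M.
Kb = Kw/Ka = 1.0e-14 / 6.8 x 10^-4 = 1.47e-11.
[OH^-] = sqrt(Kb x [F-]) = sqrt(1.47e-11 x 0.1244) = 1.35e-6 M.
pOH = 5.87, so pH = 14.00 - 5.87 = 8.13.

8.13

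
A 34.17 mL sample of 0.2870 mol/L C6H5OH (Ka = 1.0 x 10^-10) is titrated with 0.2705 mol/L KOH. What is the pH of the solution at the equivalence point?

11.57

n(C6H5OH) = 0.2870 x 0.03417 = 0.009807 mol; V(KOH) at equivalence = 0.009807/0.2705 = 0.03625 L.
At equivalence all the acid is converted to C6H5O-; total volume = 0.03417 + 0.03625 = 0.07042 L, so [C6H5O-] = 0.009807/0.07042 = 0.1393 M.
Kb = Kw/Ka = 1.0e-14 / 1.0 x 10^-10 = 0.000100.
[OH^-] = sqrt(Kb x [C6H5O-]) = sqrt(0.000100 x 0.1393) = 0.00373 M.
pOH = 2.43, so pH = 14.00 - 2.43 = 11.57.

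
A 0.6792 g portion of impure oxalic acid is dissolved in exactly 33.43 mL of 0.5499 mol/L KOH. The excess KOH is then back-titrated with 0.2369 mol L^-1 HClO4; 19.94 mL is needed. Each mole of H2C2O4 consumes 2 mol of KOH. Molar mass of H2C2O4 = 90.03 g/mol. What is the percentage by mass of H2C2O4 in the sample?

90.5%

Total n(KOH) added = 0.5499 x 0.03343 = 0.01838 mol.
n(HClO4) used = 0.2369 x 0.01994 = 0.004724 mol, which equals the excess n(KOH).
So n(KOH) consumed by the sample = 0.01838 - 0.004724 = 0.01366 mol.
n(H2C2O4) = 0.01366 / 2 = 0.006830 mol.
mass H2C2O4 = 0.006830 x 90.03 = 0.6149 g, so %H2C2O4 = 0.6149/0.6792 x 100 = 90.5%.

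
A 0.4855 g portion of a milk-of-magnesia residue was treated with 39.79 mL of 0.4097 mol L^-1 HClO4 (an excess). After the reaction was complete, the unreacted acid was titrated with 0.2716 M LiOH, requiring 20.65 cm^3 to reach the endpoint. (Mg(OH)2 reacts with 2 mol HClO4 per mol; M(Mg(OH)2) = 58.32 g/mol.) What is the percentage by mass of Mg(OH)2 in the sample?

64.2%

Total n(HClO4) added = 0.4097 x 0.03979 = 0.01630 mol.
n(LiOH) used = 0.2716 x 0.02065 = 0.005609 mol, which equals the excess n(HClO4).
So n(HClO4) consumed by the sample = 0.01630 - 0.005609 = 0.01069 mol.
n(Mg(OH)2) = 0.01069 / 2 = 0.005347 mol.
mass Mg(OH)2 = 0.005347 x 58.32 = 0.3118 g, so %Mg(OH)2 = 0.3118/0.4855 x 100 = 64.2%.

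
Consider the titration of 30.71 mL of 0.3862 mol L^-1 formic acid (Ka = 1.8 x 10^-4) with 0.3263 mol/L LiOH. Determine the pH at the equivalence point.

n(HCOOH) = 0.3862 x 0.03071 = 0.01186 mol; V(LiOH) at equivalence = 0.01186/0.3263 = 0.03635 L.
At equivalence all the acid is converted to HCOO-; total volume = 0.03071 + 0.03635 = 0.06706 L, so [HCOO-] = 0.01186/0.06706 = 0.1769 M.
Kb = Kw/Ka = 1.0e-14 / 1.8 x 10^-4 = 5.56e-11.
[OH^-] = sqrt(Kb x [HCOO-]) = sqrt(5.56e-11 x 0.1769) = 3.13e-6 M.
pOH = 5.50, so pH = 14.00 - 5.50 = 8.50.

8.50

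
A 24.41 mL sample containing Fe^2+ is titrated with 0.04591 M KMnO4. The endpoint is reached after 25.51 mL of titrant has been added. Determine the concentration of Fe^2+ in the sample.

0.240 M

n(KMnO4) = 0.04591 x 0.02551 = 0.001171 mol.
From the balanced equation, 1 mol KMnO4 reacts with 5 mol Fe^2+, so n(Fe^2+) = 0.001171 x 5/1 = 0.005856 mol.
[Fe^2+] = 0.005856 / 0.02441 L = 0.240 M.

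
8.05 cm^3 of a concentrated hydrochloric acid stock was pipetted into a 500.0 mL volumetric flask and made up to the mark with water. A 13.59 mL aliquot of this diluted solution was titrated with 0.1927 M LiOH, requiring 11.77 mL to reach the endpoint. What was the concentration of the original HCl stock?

10.4 M

n(LiOH) = 0.1927 x 0.01177 = 0.002268 mol.
n(HCl) in the aliquot = 0.002268 mol.
[diluted HCl] = 0.002268 / 0.01359 = 0.1669 M.
Dilution factor = 500.0/8.050 = 62.11, so [stock] = 0.1669 x 62.11 = 10.4 M.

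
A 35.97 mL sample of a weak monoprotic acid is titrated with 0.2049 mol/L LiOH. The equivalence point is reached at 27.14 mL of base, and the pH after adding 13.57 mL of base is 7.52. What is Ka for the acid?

13.57 mL is half of the equivalence volume, so this is the half-equivalence point where [HA] = [A^-].
At half-equivalence pH = pKa, so pKa = 7.52.
Ka = 10^(-7.52) = 3.0 x 10^-8.

3.0 x 10^-8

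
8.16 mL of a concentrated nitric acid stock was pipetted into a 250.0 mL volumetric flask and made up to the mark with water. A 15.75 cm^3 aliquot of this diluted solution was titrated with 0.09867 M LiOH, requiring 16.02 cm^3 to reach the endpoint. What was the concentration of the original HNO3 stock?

3.07 M

n(LiOH) = 0.09867 x 0.01602 = 0.001581 mol.
n(HNO3) in the aliquot = 0.001581 mol.
[diluted HNO3] = 0.001581 / 0.01575 = 0.1004 M.
Dilution factor = 250.0/8.160 = 30.64, so [stock] = 0.1004 x 30.64 = 3.07 M.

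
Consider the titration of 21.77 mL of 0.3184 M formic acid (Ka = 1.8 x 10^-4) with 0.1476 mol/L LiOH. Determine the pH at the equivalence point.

n(HCOOH) = 0.3184 x 0.02177 = 0.006932 mol; V(LiOH) at equivalence = 0.006932/0.1476 = 0.04696 L.
At equivalence all the acid is converted to HCOO-; total volume = 0.02177 + 0.04696 = 0.06873 L, so [HCOO-] = 0.006932/0.06873 = 0.1008 M.
Kb = Kw/Ka = 1.0e-14 / 1.8 x 10^-4 = 5.56e-11.
[OH^-] = sqrt(Kb x [HCOO-]) = sqrt(5.56e-11 x 0.1008) = 2.37e-6 M.
pOH = 5.63, so pH = 14.00 - 5.63 = 8.37.

8.37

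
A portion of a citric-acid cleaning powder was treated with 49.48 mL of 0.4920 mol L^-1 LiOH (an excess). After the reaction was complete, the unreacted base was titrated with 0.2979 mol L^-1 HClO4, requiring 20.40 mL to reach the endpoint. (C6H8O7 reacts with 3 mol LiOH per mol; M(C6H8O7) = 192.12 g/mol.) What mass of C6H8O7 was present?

Total n(LiOH) added = 0.4920 x 0.04948 = 0.02434 mol.
n(HClO4) used = 0.2979 x 0.02040 = 0.006077 mol, which equals the excess n(LiOH).
So n(LiOH) consumed by the sample = 0.02434 - 0.006077 = 0.01827 mol.
n(C6H8O7) = 0.01827 / 3 = 0.006089 mol.
mass = 0.006089 mol x 192.12 g/mol = 1.17 g.

1.17 g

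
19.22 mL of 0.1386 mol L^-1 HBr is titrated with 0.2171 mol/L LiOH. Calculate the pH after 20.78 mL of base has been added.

12.66

n(acid) = 0.1386 x 0.01922 = 0.002664 mol; n(LiOH) added = 0.2171 x 0.02078 = 0.004511 mol.
Base is in excess by 0.004511 - 0.002664 = 0.001847 mol in a total volume of 0.04000 L.
[OH^-] = 0.001847/0.04000 = 0.04619 M, so pOH = 1.34 and pH = 14.00 - 1.34 = 12.66.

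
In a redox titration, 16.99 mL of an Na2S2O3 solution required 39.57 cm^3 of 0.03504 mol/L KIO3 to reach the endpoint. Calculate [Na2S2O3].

n(KIO3) = 0.03504 x 0.03957 = 0.001387 mol.
From the balanced equation, 1 mol KIO3 reacts with 6 mol Na2S2O3, so n(Na2S2O3) = 0.001387 x 6/1 = 0.008319 mol.
[Na2S2O3] = 0.008319 / 0.01699 L = 0.490 M.

0.490 M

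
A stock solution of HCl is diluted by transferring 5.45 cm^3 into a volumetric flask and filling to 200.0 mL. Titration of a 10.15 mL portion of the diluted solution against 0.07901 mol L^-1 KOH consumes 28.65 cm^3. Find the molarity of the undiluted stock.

8.18 M

n(KOH) = 0.07901 x 0.02865 = 0.002264 mol.
n(HCl) in the aliquot = 0.002264 mol.
[diluted HCl] = 0.002264 / 0.01015 = 0.2230 M.
Dilution factor = 200.0/5.450 = 36.70, so [stock] = 0.2230 x 36.70 = 8.18 M.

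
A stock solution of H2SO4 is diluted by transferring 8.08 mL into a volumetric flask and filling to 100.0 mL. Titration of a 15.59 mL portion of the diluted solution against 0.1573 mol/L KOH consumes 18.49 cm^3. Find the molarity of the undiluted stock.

1.15 M

n(KOH) = 0.1573 x 0.01849 = 0.002908 mol.
n(H2SO4) in the aliquot = 0.002908 x 1/2 = 0.001454 mol.
[diluted H2SO4] = 0.001454 / 0.01559 = 0.09328 M.
Dilution factor = 100.0/8.080 = 12.38, so [stock] = 0.09328 x 12.38 = 1.15 M.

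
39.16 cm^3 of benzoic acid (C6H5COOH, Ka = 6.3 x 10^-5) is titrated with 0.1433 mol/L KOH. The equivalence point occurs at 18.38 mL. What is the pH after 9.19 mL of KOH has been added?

4.20

9.19 mL is exactly half the equivalence volume (18.38/2), i.e. the half-equivalence point.
There, n(HA) = n(A^-), so pH = pKa = -log(6.3 x 10^-5) = 4.20.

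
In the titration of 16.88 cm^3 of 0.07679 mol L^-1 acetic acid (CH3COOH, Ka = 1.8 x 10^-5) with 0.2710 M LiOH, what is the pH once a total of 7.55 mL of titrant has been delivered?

n(acid) = 0.07679 x 0.01688 = 0.001296 mol; n(LiOH) added = 0.2710 x 0.007550 = 0.002046 mol.
Base is in excess by 0.002046 - 0.001296 = 0.0007498 mol in a total volume of 0.02443 L.
[OH^-] = 0.0007498/0.02443 = 0.03069 M, so pOH = 1.51 and pH = 14.00 - 1.51 = 12.49.

12.49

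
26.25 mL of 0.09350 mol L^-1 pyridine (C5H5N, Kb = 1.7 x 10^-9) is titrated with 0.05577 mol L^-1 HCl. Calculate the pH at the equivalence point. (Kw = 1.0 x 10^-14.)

n(C5H5N) = 0.09350 x 0.02625 = 0.002454 mol; V(HCl) at equivalence = 0.002454/0.05577 = 0.04401 L.
At equivalence the base is fully converted to C5H5NH+; total volume = 0.07026 L, so [C5H5NH+] = 0.002454/0.07026 = 0.03493 M.
Ka(C5H5NH+) = Kw/Kb = 1.0e-14 / 1.7 x 10^-9 = 5.88e-6.
[H^+] = sqrt(Ka x [C5H5NH+]) = sqrt(5.88e-6 x 0.03493) = 0.000453 M.
pH = -log(0.000453) = 3.34.

3.34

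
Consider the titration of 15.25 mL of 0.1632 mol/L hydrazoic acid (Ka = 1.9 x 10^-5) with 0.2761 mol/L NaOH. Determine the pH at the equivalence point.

n(HN3) = 0.1632 x 0.01525 = 0.002489 mol; V(NaOH) at equivalence = 0.002489/0.2761 = 0.009014 L.
At equivalence all the acid is converted to N3-; total volume = 0.01525 + 0.009014 = 0.02426 L, so [N3-] = 0.002489/0.02426 = 0.1026 M.
Kb = Kw/Ka = 1.0e-14 / 1.9 x 10^-5 = 5.26e-10.
[OH^-] = sqrt(Kb x [N3-]) = sqrt(5.26e-10 x 0.1026) = 7.35e-6 M.
pOH = 5.13, so pH = 14.00 - 5.13 = 8.87.

8.87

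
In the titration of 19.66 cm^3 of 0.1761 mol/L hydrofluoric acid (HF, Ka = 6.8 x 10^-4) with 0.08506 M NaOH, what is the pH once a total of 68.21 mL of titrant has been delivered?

n(acid) = 0.1761 x 0.01966 = 0.003462 mol; n(NaOH) added = 0.08506 x 0.06821 = 0.005802 mol.
Base is in excess by 0.005802 - 0.003462 = 0.002340 mol in a total volume of 0.08787 L.
[OH^-] = 0.002340/0.08787 = 0.02663 M, so pOH = 1.57 and pH = 14.00 - 1.57 = 12.43.

12.43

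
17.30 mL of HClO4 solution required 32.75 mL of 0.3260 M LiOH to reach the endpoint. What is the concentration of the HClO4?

n(LiOH) delivered = 0.3260 x 0.03275 = 0.01068 mol.
For a 1:1 reaction, n(HClO4) = 0.01068 mol.
[HClO4] = 0.01068 mol / 0.01730 L = 0.617 M.

0.617 M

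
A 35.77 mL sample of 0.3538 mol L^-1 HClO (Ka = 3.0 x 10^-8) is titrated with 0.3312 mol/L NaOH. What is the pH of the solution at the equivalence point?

n(HClO) = 0.3538 x 0.03577 = 0.01266 mol; V(NaOH) at equivalence = 0.01266/0.3312 = 0.03821 L.
At equivalence all the acid is converted to ClO-; total volume = 0.03577 + 0.03821 = 0.07398 L, so [ClO-] = 0.01266/0.07398 = 0.1711 M.
Kb = Kw/Ka = 1.0e-14 / 3.0 x 10^-8 = 3.33e-7.
[OH^-] = sqrt(Kb x [ClO-]) = sqrt(3.33e-7 x 0.1711) = 0.000239 M.
pOH = 3.62, so pH = 14.00 - 3.62 = 10.38.

10.38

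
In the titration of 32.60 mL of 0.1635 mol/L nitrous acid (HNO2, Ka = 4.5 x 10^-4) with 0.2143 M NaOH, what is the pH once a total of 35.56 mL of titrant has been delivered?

n(acid) = 0.1635 x 0.03260 = 0.005330 mol; n(NaOH) added = 0.2143 x 0.03556 = 0.007621 mol.
Base is in excess by 0.007621 - 0.005330 = 0.002290 mol in a total volume of 0.06816 L.
[OH^-] = 0.002290/0.06816 = 0.03360 M, so pOH = 1.47 and pH = 14.00 - 1.47 = 12.53.

12.53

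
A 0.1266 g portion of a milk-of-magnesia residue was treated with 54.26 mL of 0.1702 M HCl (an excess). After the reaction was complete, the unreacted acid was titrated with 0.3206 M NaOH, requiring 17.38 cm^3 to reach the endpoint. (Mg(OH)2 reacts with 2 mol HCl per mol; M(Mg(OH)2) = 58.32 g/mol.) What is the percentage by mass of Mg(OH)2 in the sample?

Total n(HCl) added = 0.1702 x 0.05426 = 0.009235 mol.
n(NaOH) used = 0.3206 x 0.01738 = 0.005572 mol, which equals the excess n(HCl).
So n(HCl) consumed by the sample = 0.009235 - 0.005572 = 0.003663 mol.
n(Mg(OH)2) = 0.003663 / 2 = 0.001832 mol.
mass Mg(OH)2 = 0.001832 x 58.32 = 0.1068 g, so %Mg(OH)2 = 0.1068/0.1266 x 100 = 84.4%.

84.4%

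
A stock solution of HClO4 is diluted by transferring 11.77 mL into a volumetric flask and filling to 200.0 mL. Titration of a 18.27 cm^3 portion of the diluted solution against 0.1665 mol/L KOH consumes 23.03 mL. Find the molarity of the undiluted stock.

n(KOH) = 0.1665 x 0.02303 = 0.003834 mol.
n(HClO4) in the aliquot = 0.003834 mol.
[diluted HClO4] = 0.003834 / 0.01827 = 0.2099 M.
Dilution factor = 200.0/11.77 = 16.99, so [stock] = 0.2099 x 16.99 = 3.57 M.

3.57 M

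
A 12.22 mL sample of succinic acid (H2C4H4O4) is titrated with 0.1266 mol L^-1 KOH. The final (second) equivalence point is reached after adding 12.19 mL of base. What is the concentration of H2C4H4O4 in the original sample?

0.0631 M

n(KOH) = 0.1266 x 0.01219 = 0.001543 mol.
At the final (second) equivalence point, 2 mol OH^- react per mol H2C4H4O4, so n(H2C4H4O4) = 0.001543 / 2 = 0.0007716 mol.
[H2C4H4O4] = 0.0007716 / 0.01222 L = 0.0631 M.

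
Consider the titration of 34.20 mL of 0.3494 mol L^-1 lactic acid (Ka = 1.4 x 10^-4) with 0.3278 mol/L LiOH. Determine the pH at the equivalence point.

8.54

n(HC3H5O3) = 0.3494 x 0.03420 = 0.01195 mol; V(LiOH) at equivalence = 0.01195/0.3278 = 0.03645 L.
At equivalence all the acid is converted to C3H5O3-; total volume = 0.03420 + 0.03645 = 0.07065 L, so [C3H5O3-] = 0.01195/0.07065 = 0.1691 M.
Kb = Kw/Ka = 1.0e-14 / 1.4 x 10^-4 = 7.14e-11.
[OH^-] = sqrt(Kb x [C3H5O3-]) = sqrt(7.14e-11 x 0.1691) = 3.48e-6 M.
pOH = 5.46, so pH = 14.00 - 5.46 = 8.54.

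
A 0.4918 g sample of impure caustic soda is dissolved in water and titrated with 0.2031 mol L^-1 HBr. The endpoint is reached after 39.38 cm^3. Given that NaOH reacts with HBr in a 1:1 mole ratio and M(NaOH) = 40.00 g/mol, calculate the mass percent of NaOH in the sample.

65.1%

n(HBr) = 0.2031 x 0.03938 = 0.007998 mol.
n(NaOH) = 0.007998 / 1 = 0.007998 mol.
mass of NaOH = 0.007998 x 40.00 = 0.3199 g.
% purity = 0.3199 / 0.4918 x 100 = 65.1%.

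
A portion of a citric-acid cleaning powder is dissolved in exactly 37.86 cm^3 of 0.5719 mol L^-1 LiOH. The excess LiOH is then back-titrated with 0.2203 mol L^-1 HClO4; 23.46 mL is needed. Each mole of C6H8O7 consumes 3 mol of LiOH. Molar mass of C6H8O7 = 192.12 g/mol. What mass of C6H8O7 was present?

1.06 g

Total n(LiOH) added = 0.5719 x 0.03786 = 0.02165 mol.
n(HClO4) used = 0.2203 x 0.02346 = 0.005168 mol, which equals the excess n(LiOH).
So n(LiOH) consumed by the sample = 0.02165 - 0.005168 = 0.01648 mol.
n(C6H8O7) = 0.01648 / 3 = 0.005495 mol.
mass = 0.005495 mol x 192.12 g/mol = 1.06 g.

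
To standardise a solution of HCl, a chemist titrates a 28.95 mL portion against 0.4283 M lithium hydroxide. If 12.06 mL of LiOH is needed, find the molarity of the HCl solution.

0.178 M

n(LiOH) delivered = 0.4283 x 0.01206 = 0.005165 mol.
For a 1:1 reaction, n(HCl) = 0.005165 mol.
[HCl] = 0.005165 mol / 0.02895 L = 0.178 M.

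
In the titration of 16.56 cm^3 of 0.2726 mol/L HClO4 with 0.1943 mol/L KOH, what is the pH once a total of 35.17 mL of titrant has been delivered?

n(acid) = 0.2726 x 0.01656 = 0.004514 mol; n(KOH) added = 0.1943 x 0.03517 = 0.006834 mol.
Base is in excess by 0.006834 - 0.004514 = 0.002319 mol in a total volume of 0.05173 L.
[OH^-] = 0.002319/0.05173 = 0.04483 M, so pOH = 1.35 and pH = 14.00 - 1.35 = 12.65.

12.65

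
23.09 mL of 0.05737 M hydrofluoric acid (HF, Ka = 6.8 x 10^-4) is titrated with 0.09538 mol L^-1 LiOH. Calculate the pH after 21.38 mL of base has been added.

n(acid) = 0.05737 x 0.02309 = 0.001325 mol; n(LiOH) added = 0.09538 x 0.02138 = 0.002039 mol.
Base is in excess by 0.002039 - 0.001325 = 0.0007146 mol in a total volume of 0.04447 L.
[OH^-] = 0.0007146/0.04447 = 0.01607 M, so pOH = 1.79 and pH = 14.00 - 1.79 = 12.21.

12.21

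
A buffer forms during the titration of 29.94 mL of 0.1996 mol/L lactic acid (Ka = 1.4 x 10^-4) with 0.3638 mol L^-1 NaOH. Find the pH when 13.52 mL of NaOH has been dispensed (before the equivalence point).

Initial n(HC3H5O3) = 0.1996 x 0.02994 = 0.005976 mol.
n(NaOH) added = 0.3638 x 0.01352 = 0.004919 mol, converting that many moles of HC3H5O3 to C3H5O3-.
Remaining n(HC3H5O3) = 0.001057 mol; n(C3H5O3-) = 0.004919 mol.
By Henderson-Hasselbalch, pH = pKa + log([A^-]/[HA]) = 3.85 + log(0.004919/0.001057) = 3.85 + (+0.67) = 4.52.

4.52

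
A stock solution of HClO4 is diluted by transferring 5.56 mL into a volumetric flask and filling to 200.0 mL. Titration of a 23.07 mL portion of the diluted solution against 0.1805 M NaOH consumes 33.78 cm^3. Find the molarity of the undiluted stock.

n(NaOH) = 0.1805 x 0.03378 = 0.006097 mol.
n(HClO4) in the aliquot = 0.006097 mol.
[diluted HClO4] = 0.006097 / 0.02307 = 0.2643 M.
Dilution factor = 200.0/5.560 = 35.97, so [stock] = 0.2643 x 35.97 = 9.51 M.

9.51 M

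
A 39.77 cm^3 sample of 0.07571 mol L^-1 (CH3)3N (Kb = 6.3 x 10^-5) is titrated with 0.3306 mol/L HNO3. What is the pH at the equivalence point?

n((CH3)3N) = 0.07571 x 0.03977 = 0.003011 mol; V(HNO3) at equivalence = 0.003011/0.3306 = 0.009108 L.
At equivalence the base is fully converted to (CH3)3NH+; total volume = 0.04888 L, so [(CH3)3NH+] = 0.003011/0.04888 = 0.06160 M.
Ka((CH3)3NH+) = Kw/Kb = 1.0e-14 / 6.3 x 10^-5 = 1.59e-10.
[H^+] = sqrt(Ka x [(CH3)3NH+]) = sqrt(1.59e-10 x 0.06160) = 3.13e-6 M.
pH = -log(3.13e-6) = 5.50.

5.50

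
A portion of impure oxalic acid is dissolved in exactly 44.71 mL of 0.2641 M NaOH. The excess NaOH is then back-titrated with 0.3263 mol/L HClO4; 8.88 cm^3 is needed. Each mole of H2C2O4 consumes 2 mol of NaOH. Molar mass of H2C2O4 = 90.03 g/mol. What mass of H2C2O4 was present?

0.401 g

Total n(NaOH) added = 0.2641 x 0.04471 = 0.01181 mol.
n(HClO4) used = 0.3263 x 0.008880 = 0.002898 mol, which equals the excess n(NaOH).
So n(NaOH) consumed by the sample = 0.01181 - 0.002898 = 0.008910 mol.
n(H2C2O4) = 0.008910 / 2 = 0.004455 mol.
mass = 0.004455 mol x 90.03 g/mol = 0.401 g.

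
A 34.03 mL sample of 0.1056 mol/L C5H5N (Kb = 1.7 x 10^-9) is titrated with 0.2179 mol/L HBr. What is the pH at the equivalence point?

n(C5H5N) = 0.1056 x 0.03403 = 0.003594 mol; V(HBr) at equivalence = 0.003594/0.2179 = 0.01649 L.
At equivalence the base is fully converted to C5H5NH+; total volume = 0.05052 L, so [C5H5NH+] = 0.003594/0.05052 = 0.07113 M.
Ka(C5H5NH+) = Kw/Kb = 1.0e-14 / 1.7 x 10^-9 = 5.88e-6.
[H^+] = sqrt(Ka x [C5H5NH+]) = sqrt(5.88e-6 x 0.07113) = 0.000647 M.
pH = -log(0.000647) = 3.19.

3.19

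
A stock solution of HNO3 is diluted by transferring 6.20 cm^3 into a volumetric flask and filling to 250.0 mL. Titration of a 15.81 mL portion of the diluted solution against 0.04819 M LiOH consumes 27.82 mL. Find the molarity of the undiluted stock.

n(LiOH) = 0.04819 x 0.02782 = 0.001341 mol.
n(HNO3) in the aliquot = 0.001341 mol.
[diluted HNO3] = 0.001341 / 0.01581 = 0.08480 M.
Dilution factor = 250.0/6.200 = 40.32, so [stock] = 0.08480 x 40.32 = 3.42 M.

3.42 M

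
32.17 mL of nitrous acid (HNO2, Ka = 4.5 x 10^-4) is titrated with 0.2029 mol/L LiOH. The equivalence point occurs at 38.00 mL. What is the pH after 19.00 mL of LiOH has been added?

19.00 mL is exactly half the equivalence volume (38.00/2), i.e. the half-equivalence point.
There, n(HA) = n(A^-), so pH = pKa = -log(4.5 x 10^-4) = 3.35.

3.35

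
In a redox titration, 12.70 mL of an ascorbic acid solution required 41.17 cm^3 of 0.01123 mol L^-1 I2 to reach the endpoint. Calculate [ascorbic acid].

0.0364 M

n(I2) = 0.01123 x 0.04117 = 0.0004623 mol.
From the balanced equation, 1 mol I2 reacts with 1 mol ascorbic acid, so n(ascorbic acid) = 0.0004623 x 1/1 = 0.0004623 mol.
[ascorbic acid] = 0.0004623 / 0.01270 L = 0.0364 M.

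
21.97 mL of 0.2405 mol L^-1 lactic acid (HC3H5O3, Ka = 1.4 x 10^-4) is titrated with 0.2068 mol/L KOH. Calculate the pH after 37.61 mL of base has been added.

n(acid) = 0.2405 x 0.02197 = 0.005284 mol; n(KOH) added = 0.2068 x 0.03761 = 0.007778 mol.
Base is in excess by 0.007778 - 0.005284 = 0.002494 mol in a total volume of 0.05958 L.
[OH^-] = 0.002494/0.05958 = 0.04186 M, so pOH = 1.38 and pH = 14.00 - 1.38 = 12.62.

12.62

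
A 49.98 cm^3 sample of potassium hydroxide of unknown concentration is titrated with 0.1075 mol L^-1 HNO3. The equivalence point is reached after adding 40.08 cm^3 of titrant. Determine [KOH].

0.0862 M

n(HNO3) delivered = 0.1075 x 0.04008 = 0.004309 mol.
For a 1:1 reaction, n(KOH) = 0.004309 mol.
[KOH] = 0.004309 mol / 0.04998 L = 0.0862 M.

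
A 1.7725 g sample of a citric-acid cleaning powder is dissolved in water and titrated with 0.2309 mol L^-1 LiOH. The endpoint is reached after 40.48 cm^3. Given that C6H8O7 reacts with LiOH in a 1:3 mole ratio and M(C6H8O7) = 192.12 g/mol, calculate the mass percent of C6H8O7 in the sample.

n(LiOH) = 0.2309 x 0.04048 = 0.009347 mol.
n(C6H8O7) = 0.009347 / 3 = 0.003116 mol.
mass of C6H8O7 = 0.003116 x 192.12 = 0.5986 g.
% purity = 0.5986 / 1.7725 x 100 = 33.8%.

33.8%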